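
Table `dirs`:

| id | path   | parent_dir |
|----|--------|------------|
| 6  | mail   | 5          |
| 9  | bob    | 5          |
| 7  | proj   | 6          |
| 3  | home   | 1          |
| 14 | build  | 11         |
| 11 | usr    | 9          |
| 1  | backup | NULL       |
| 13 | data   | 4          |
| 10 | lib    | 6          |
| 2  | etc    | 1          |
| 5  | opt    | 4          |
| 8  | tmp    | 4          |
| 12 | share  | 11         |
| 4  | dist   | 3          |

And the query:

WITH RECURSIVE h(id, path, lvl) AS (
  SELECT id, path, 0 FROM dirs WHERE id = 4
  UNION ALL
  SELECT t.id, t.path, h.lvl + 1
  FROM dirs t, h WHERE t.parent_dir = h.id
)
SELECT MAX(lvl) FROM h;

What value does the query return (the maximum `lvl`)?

Base: id=4 (dist) at lvl 0.
Iteration 1: rows with parent_dir in {4} -> opt (id 5, lvl 1), tmp (id 8, lvl 1), data (id 13, lvl 1).
Iteration 2: rows with parent_dir in {5,8,13} -> mail (id 6, lvl 2), bob (id 9, lvl 2).
Iteration 3: rows with parent_dir in {6,9} -> proj (id 7, lvl 3), lib (id 10, lvl 3), usr (id 11, lvl 3).
Iteration 4: rows with parent_dir in {7,10,11} -> share (id 12, lvl 4), build (id 14, lvl 4).
Iteration 5: no rows with parent_dir in {12,14}; recursion stops.
lvl values: 0, 1, 1, 1, 2, 2, 3, 3, 3, 4, 4; the maximum is 4.

4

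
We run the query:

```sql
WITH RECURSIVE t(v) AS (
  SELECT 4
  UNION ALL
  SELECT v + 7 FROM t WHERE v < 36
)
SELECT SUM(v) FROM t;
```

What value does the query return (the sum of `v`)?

129

Base: v=4.
Iteration 1: 4 < 36 holds -> v = 4 + 7 = 11.
Iteration 2: 11 < 36 holds -> v = 11 + 7 = 18.
Iteration 3: 18 < 36 holds -> v = 18 + 7 = 25.
Iteration 4: 25 < 36 holds -> v = 25 + 7 = 32.
Iteration 5: 32 < 36 holds -> v = 32 + 7 = 39.
Iteration 6: 39 < 36 fails; recursion stops.
SUM(v) = 4 + 11 + 18 + 25 + 32 + 39 = 129.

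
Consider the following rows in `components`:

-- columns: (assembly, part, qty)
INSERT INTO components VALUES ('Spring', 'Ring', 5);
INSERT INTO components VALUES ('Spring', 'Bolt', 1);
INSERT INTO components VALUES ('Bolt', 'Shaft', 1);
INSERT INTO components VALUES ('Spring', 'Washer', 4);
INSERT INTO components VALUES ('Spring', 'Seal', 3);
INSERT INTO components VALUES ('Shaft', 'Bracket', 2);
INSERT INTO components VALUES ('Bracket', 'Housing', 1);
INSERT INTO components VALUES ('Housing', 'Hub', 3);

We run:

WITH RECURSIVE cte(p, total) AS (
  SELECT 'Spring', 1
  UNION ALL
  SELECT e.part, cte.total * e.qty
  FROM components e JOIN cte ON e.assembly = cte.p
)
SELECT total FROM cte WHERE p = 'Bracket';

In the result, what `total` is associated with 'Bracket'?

Base: (Spring, total=1).
Iteration 1: components of {Spring} -> Bolt = 1*1 = 1, Ring = 1*5 = 5, Seal = 1*3 = 3, Washer = 1*4 = 4.
Iteration 2: components of {Bolt,Ring,Seal,Washer} -> Shaft = 1*1 = 1.
Iteration 3: components of {Shaft} -> Bracket = 1*2 = 2.
Iteration 4: components of {Bracket} -> Housing = 2*1 = 2.
Iteration 5: components of {Housing} -> Hub = 2*3 = 6.
Iteration 6: no further components; recursion stops.

2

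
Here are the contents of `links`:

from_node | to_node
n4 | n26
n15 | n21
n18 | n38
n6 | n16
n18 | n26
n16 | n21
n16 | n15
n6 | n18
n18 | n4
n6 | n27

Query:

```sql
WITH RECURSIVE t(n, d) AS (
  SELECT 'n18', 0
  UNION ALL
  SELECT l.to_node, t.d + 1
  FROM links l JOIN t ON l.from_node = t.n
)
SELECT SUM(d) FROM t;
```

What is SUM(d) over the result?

Base: (n18, d=0).
Iteration 1: edges from {n18} -> (n26, d=1), (n38, d=1), (n4, d=1).
Iteration 2: edges from {n26,n38,n4} -> (n26, d=2).
Iteration 3: no outgoing edges from {n26}; recursion stops.
SUM(d) = 0 + 1 + 1 + 1 + 2 = 5.

5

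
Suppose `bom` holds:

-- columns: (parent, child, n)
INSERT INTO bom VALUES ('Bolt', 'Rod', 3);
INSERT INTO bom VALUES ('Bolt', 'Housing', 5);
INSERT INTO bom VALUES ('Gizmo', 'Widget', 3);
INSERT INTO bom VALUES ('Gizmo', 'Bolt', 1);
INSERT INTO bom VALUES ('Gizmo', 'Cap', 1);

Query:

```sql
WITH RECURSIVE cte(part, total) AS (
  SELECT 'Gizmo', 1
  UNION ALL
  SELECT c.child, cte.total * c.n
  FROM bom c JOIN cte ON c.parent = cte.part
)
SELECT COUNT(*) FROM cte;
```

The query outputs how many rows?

Base: (Gizmo, total=1).
Iteration 1: components of {Gizmo} -> Bolt = 1*1 = 1, Cap = 1*1 = 1, Widget = 1*3 = 3.
Iteration 2: components of {Bolt,Cap,Widget} -> Housing = 1*5 = 5, Rod = 1*3 = 3.
Iteration 3: no further components; recursion stops.
Total rows emitted: 6.

6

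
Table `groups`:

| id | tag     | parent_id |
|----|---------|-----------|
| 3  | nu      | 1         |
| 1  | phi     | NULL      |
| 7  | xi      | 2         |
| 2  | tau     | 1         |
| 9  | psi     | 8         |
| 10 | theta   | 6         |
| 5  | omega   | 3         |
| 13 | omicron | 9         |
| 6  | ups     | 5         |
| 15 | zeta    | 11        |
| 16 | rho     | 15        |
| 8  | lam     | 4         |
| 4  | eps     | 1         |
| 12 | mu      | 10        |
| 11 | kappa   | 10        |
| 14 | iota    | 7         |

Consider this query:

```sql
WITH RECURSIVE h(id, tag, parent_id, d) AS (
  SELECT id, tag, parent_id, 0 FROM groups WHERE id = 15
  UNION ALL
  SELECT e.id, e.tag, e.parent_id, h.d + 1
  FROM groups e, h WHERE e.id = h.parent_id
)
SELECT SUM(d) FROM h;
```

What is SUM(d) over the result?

21

Base: id=15 (zeta), parent_id=11, d 0.
Iteration 1: join on id=11 -> kappa (id 11, parent_id=10, d 1).
Iteration 2: join on id=10 -> theta (id 10, parent_id=6, d 2).
Iteration 3: join on id=6 -> ups (id 6, parent_id=5, d 3).
Iteration 4: join on id=5 -> omega (id 5, parent_id=3, d 4).
Iteration 5: join on id=3 -> nu (id 3, parent_id=1, d 5).
Iteration 6: join on id=1 -> phi (id 1, parent_id=NULL, d 6).
Iteration 7: parent_id is NULL; no match; recursion stops.
SUM(d) = 0 + 1 + 2 + 3 + 4 + 5 + 6 = 21.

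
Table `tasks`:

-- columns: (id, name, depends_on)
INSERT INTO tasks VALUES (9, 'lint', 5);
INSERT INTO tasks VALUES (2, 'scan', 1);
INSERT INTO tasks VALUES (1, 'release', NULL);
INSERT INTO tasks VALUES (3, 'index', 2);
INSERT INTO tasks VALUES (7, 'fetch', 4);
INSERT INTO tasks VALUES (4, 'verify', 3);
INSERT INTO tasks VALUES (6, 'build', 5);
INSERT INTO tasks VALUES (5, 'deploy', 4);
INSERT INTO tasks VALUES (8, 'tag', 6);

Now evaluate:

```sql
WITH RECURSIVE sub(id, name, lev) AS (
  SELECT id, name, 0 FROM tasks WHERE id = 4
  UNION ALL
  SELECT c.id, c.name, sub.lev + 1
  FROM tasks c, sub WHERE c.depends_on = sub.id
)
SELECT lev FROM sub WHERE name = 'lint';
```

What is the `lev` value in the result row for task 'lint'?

Base: id=4 (verify) at lev 0.
Iteration 1: rows with depends_on in {4} -> deploy (id 5, lev 1), fetch (id 7, lev 1).
Iteration 2: rows with depends_on in {5,7} -> build (id 6, lev 2), lint (id 9, lev 2).
Iteration 3: rows with depends_on in {6,9} -> tag (id 8, lev 3).
Iteration 4: no rows with depends_on in {8}; recursion stops.

2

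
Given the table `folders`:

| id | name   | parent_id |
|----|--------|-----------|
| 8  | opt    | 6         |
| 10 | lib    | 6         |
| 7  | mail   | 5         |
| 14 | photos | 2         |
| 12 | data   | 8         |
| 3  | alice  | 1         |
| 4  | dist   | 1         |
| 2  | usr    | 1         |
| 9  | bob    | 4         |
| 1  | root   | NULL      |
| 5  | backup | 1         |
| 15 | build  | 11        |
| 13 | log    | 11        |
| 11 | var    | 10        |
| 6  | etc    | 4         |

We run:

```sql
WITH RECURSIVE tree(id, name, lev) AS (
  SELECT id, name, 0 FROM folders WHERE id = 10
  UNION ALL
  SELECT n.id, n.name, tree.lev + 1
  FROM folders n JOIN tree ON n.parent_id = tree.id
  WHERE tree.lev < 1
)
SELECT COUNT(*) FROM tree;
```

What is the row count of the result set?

Base: id=10 (lib) at lev 0.
Iteration 1: rows with parent_id in {10} -> var (id 11, lev 1).
Iteration 2: lev < 1 fails for all current rows; recursion stops.
Total rows emitted: 2.

2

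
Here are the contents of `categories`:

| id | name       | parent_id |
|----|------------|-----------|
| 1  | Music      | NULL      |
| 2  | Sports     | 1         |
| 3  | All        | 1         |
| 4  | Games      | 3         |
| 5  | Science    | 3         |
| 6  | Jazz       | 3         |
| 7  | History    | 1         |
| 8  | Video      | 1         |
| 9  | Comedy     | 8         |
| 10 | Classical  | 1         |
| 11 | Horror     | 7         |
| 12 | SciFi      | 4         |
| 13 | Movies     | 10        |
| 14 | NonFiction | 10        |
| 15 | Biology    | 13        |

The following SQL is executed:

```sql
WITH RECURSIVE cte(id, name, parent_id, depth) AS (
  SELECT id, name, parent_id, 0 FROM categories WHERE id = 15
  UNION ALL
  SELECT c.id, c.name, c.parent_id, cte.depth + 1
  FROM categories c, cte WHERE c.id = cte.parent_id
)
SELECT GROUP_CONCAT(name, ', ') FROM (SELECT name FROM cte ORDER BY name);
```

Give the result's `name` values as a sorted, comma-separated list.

Base: id=15 (Biology), parent_id=13, depth 0.
Iteration 1: join on id=13 -> Movies (id 13, parent_id=10, depth 1).
Iteration 2: join on id=10 -> Classical (id 10, parent_id=1, depth 2).
Iteration 3: join on id=1 -> Music (id 1, parent_id=NULL, depth 3).
Iteration 4: parent_id is NULL; no match; recursion stops.

Biology, Classical, Movies, Music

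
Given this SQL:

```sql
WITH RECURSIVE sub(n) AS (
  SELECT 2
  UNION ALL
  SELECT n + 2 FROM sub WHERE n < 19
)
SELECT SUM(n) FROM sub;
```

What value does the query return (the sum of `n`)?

Base: n=2.
Iteration 1: 2 < 19 holds -> n = 2 + 2 = 4.
Iteration 2: 4 < 19 holds -> n = 4 + 2 = 6.
Iteration 3: 6 < 19 holds -> n = 6 + 2 = 8.
Iteration 4: 8 < 19 holds -> n = 8 + 2 = 10.
Iteration 5: 10 < 19 holds -> n = 10 + 2 = 12.
Iteration 6: 12 < 19 holds -> n = 12 + 2 = 14.
Iteration 7: 14 < 19 holds -> n = 14 + 2 = 16.
Iteration 8: 16 < 19 holds -> n = 16 + 2 = 18.
Iteration 9: 18 < 19 holds -> n = 18 + 2 = 20.
Iteration 10: 20 < 19 fails; recursion stops.
SUM(n) = 2 + 4 + 6 + 8 + 10 + 12 + 14 + 16 + 18 + 20 = 110.

110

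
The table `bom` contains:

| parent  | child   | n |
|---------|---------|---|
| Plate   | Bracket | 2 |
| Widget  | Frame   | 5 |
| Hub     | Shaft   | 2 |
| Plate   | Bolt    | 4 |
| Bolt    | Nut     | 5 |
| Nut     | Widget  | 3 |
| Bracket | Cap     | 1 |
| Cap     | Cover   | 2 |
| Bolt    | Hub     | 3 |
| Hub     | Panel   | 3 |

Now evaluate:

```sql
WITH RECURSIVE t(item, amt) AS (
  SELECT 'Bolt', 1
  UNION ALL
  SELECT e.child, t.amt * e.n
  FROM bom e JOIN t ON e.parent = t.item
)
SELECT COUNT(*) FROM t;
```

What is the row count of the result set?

7

Base: (Bolt, amt=1).
Iteration 1: components of {Bolt} -> Hub = 1*3 = 3, Nut = 1*5 = 5.
Iteration 2: components of {Hub,Nut} -> Panel = 3*3 = 9, Shaft = 3*2 = 6, Widget = 5*3 = 15.
Iteration 3: components of {Panel,Shaft,Widget} -> Frame = 15*5 = 75.
Iteration 4: no further components; recursion stops.
Total rows emitted: 7.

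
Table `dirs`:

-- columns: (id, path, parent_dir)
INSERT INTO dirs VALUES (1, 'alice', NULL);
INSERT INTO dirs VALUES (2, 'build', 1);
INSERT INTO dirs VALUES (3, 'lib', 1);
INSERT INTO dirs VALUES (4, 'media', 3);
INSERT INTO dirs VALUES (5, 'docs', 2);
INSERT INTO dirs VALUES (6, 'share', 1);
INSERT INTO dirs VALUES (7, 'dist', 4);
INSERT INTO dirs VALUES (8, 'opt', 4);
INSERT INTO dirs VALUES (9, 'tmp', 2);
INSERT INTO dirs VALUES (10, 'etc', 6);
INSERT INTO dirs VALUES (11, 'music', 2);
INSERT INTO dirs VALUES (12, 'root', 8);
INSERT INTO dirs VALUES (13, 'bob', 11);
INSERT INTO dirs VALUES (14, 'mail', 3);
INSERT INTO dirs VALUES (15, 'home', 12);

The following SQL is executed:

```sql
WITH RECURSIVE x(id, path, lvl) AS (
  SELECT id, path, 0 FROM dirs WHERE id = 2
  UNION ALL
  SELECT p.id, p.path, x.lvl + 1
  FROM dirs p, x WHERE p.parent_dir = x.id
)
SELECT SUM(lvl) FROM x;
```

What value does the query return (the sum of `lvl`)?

Base: id=2 (build) at lvl 0.
Iteration 1: rows with parent_dir in {2} -> docs (id 5, lvl 1), tmp (id 9, lvl 1), music (id 11, lvl 1).
Iteration 2: rows with parent_dir in {5,9,11} -> bob (id 13, lvl 2).
Iteration 3: no rows with parent_dir in {13}; recursion stops.
SUM(lvl) = 0 + 1 + 1 + 1 + 2 = 5.

5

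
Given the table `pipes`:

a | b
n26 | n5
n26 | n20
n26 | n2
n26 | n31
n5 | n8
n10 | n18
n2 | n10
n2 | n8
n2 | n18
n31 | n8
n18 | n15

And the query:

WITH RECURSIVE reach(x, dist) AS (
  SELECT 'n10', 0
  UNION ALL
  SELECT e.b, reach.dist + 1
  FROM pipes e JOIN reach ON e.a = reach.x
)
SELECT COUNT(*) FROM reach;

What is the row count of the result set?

Base: (n10, dist=0).
Iteration 1: edges from {n10} -> (n18, dist=1).
Iteration 2: edges from {n18} -> (n15, dist=2).
Iteration 3: no outgoing edges from {n15}; recursion stops.
Total rows emitted: 3.

3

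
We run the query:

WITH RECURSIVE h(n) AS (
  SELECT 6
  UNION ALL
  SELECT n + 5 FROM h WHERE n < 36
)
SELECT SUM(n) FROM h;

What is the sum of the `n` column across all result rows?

Base: n=6.
Iteration 1: 6 < 36 holds -> n = 6 + 5 = 11.
Iteration 2: 11 < 36 holds -> n = 11 + 5 = 16.
Iteration 3: 16 < 36 holds -> n = 16 + 5 = 21.
Iteration 4: 21 < 36 holds -> n = 21 + 5 = 26.
Iteration 5: 26 < 36 holds -> n = 26 + 5 = 31.
Iteration 6: 31 < 36 holds -> n = 31 + 5 = 36.
Iteration 7: 36 < 36 fails; recursion stops.
SUM(n) = 6 + 11 + 16 + 21 + 26 + 31 + 36 = 147.

147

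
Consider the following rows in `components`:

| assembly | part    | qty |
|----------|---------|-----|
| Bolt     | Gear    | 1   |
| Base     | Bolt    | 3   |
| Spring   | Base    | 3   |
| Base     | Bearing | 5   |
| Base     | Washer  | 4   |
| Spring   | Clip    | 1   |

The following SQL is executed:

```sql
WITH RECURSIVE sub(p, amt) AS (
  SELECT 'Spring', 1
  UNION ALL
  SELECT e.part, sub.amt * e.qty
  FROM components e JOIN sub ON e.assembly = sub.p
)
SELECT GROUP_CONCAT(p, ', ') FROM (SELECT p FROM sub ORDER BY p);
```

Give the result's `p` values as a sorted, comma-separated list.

Base: (Spring, amt=1).
Iteration 1: components of {Spring} -> Base = 1*3 = 3, Clip = 1*1 = 1.
Iteration 2: components of {Base,Clip} -> Bearing = 3*5 = 15, Bolt = 3*3 = 9, Washer = 3*4 = 12.
Iteration 3: components of {Bearing,Bolt,Washer} -> Gear = 9*1 = 9.
Iteration 4: no further components; recursion stops.

Base, Bearing, Bolt, Clip, Gear, Spring, Washer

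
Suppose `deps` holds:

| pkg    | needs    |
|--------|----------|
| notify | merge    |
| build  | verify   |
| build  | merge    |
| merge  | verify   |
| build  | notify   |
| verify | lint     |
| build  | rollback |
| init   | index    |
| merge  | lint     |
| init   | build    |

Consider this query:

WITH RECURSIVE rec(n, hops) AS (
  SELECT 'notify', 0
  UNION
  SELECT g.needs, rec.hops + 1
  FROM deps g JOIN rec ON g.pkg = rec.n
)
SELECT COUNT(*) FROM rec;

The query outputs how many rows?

5

Base: (notify, hops=0).
Iteration 1: edges from {notify} -> (merge, hops=1).
Iteration 2: edges from {merge} -> (lint, hops=2), (verify, hops=2).
Iteration 3: edges from {lint,verify} -> (lint, hops=3).
Iteration 4: no outgoing edges from {lint}; recursion stops.
Total rows emitted: 5.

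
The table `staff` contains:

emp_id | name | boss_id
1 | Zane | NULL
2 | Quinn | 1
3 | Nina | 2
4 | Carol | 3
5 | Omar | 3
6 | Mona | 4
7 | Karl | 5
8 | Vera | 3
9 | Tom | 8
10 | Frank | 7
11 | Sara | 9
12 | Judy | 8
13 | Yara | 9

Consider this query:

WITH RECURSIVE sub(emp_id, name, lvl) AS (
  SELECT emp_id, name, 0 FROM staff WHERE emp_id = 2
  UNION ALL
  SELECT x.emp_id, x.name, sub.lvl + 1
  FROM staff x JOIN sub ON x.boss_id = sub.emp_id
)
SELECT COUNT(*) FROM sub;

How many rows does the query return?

12

Base: emp_id=2 (Quinn) at lvl 0.
Iteration 1: rows with boss_id in {2} -> Nina (id 3, lvl 1).
Iteration 2: rows with boss_id in {3} -> Carol (id 4, lvl 2), Omar (id 5, lvl 2), Vera (id 8, lvl 2).
Iteration 3: rows with boss_id in {4,5,8} -> Mona (id 6, lvl 3), Karl (id 7, lvl 3), Tom (id 9, lvl 3), Judy (id 12, lvl 3).
Iteration 4: rows with boss_id in {6,7,9,12} -> Frank (id 10, lvl 4), Sara (id 11, lvl 4), Yara (id 13, lvl 4).
Iteration 5: no rows with boss_id in {10,11,13}; recursion stops.
Total rows emitted: 12.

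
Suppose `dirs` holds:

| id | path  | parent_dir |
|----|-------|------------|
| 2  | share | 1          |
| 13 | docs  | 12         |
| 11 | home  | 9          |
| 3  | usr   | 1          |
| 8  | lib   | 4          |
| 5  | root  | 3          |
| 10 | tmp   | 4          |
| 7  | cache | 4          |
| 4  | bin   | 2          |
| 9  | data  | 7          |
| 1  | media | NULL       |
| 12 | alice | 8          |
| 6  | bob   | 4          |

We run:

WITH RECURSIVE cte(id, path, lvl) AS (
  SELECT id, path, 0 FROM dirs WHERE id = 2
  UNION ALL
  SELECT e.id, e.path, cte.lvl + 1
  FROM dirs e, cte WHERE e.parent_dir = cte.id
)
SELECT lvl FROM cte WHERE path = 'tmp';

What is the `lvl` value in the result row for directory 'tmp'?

2

Base: id=2 (share) at lvl 0.
Iteration 1: rows with parent_dir in {2} -> bin (id 4, lvl 1).
Iteration 2: rows with parent_dir in {4} -> bob (id 6, lvl 2), cache (id 7, lvl 2), lib (id 8, lvl 2), tmp (id 10, lvl 2).
Iteration 3: rows with parent_dir in {6,7,8,10} -> data (id 9, lvl 3), alice (id 12, lvl 3).
Iteration 4: rows with parent_dir in {9,12} -> home (id 11, lvl 4), docs (id 13, lvl 4).
Iteration 5: no rows with parent_dir in {11,13}; recursion stops.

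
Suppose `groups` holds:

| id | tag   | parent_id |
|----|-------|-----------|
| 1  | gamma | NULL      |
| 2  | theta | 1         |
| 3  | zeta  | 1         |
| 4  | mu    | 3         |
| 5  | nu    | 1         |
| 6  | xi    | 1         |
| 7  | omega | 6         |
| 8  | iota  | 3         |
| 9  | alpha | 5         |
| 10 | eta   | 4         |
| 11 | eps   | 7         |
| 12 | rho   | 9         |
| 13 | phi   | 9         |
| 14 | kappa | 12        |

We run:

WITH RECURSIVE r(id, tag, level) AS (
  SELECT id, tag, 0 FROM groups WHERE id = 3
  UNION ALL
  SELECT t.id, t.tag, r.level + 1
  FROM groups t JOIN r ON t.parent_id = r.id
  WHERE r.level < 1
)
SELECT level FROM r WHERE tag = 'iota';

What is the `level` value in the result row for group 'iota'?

Base: id=3 (zeta) at level 0.
Iteration 1: rows with parent_id in {3} -> mu (id 4, level 1), iota (id 8, level 1).
Iteration 2: level < 1 fails for all current rows; recursion stops.

1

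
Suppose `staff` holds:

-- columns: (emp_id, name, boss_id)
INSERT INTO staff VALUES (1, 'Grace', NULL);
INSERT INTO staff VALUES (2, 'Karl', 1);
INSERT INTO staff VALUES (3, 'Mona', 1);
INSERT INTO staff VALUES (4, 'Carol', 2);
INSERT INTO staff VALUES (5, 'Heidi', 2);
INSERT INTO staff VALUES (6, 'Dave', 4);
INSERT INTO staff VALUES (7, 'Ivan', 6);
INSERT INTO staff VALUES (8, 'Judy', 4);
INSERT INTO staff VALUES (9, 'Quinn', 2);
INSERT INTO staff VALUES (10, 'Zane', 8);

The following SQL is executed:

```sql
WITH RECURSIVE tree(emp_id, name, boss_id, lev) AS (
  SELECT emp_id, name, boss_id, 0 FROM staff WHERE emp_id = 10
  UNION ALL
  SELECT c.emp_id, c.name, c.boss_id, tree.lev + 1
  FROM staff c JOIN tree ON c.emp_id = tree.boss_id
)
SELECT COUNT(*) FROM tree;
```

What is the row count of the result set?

5

Base: emp_id=10 (Zane), boss_id=8, lev 0.
Iteration 1: join on emp_id=8 -> Judy (id 8, boss_id=4, lev 1).
Iteration 2: join on emp_id=4 -> Carol (id 4, boss_id=2, lev 2).
Iteration 3: join on emp_id=2 -> Karl (id 2, boss_id=1, lev 3).
Iteration 4: join on emp_id=1 -> Grace (id 1, boss_id=NULL, lev 4).
Iteration 5: boss_id is NULL; no match; recursion stops.
Total rows emitted: 5.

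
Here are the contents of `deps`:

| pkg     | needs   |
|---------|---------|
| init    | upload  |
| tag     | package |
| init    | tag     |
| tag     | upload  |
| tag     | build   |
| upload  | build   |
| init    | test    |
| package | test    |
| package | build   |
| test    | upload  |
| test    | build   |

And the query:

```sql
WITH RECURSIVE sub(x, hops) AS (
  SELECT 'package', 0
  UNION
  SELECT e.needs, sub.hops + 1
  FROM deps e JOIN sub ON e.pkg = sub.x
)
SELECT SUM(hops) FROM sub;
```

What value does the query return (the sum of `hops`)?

Base: (package, hops=0).
Iteration 1: edges from {package} -> (build, hops=1), (test, hops=1).
Iteration 2: edges from {build,test} -> (build, hops=2), (upload, hops=2).
Iteration 3: edges from {build,upload} -> (build, hops=3).
Iteration 4: no outgoing edges from {build}; recursion stops.
SUM(hops) = 0 + 1 + 1 + 2 + 2 + 3 = 9.

9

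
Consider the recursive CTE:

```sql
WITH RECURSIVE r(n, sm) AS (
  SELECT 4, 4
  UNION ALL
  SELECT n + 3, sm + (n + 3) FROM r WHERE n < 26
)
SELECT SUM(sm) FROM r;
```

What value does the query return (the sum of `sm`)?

Base: n=4, sm=4.
Iteration 1: 4 < 26 holds -> n = 4 + 3 = 7, sm = 4 + 7 = 11.
Iteration 2: 7 < 26 holds -> n = 7 + 3 = 10, sm = 11 + 10 = 21.
Iteration 3: 10 < 26 holds -> n = 10 + 3 = 13, sm = 21 + 13 = 34.
Iteration 4: 13 < 26 holds -> n = 13 + 3 = 16, sm = 34 + 16 = 50.
Iteration 5: 16 < 26 holds -> n = 16 + 3 = 19, sm = 50 + 19 = 69.
Iteration 6: 19 < 26 holds -> n = 19 + 3 = 22, sm = 69 + 22 = 91.
Iteration 7: 22 < 26 holds -> n = 22 + 3 = 25, sm = 91 + 25 = 116.
Iteration 8: 25 < 26 holds -> n = 25 + 3 = 28, sm = 116 + 28 = 144.
Iteration 9: 28 < 26 fails; recursion stops.
SUM(sm) = 4 + 11 + 21 + 34 + 50 + 69 + 91 + 116 + 144 = 540.

540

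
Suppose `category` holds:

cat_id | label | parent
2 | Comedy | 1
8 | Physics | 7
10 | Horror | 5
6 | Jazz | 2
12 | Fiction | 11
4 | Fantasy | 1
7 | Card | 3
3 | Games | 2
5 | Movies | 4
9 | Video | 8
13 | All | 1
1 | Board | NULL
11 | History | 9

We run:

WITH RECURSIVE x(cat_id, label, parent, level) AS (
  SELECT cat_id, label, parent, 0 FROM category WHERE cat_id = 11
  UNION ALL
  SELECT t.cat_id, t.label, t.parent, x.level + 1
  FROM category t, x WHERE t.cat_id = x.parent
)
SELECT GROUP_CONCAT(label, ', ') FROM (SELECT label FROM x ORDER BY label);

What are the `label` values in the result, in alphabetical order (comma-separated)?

Board, Card, Comedy, Games, History, Physics, Video

Base: cat_id=11 (History), parent=9, level 0.
Iteration 1: join on cat_id=9 -> Video (id 9, parent=8, level 1).
Iteration 2: join on cat_id=8 -> Physics (id 8, parent=7, level 2).
Iteration 3: join on cat_id=7 -> Card (id 7, parent=3, level 3).
Iteration 4: join on cat_id=3 -> Games (id 3, parent=2, level 4).
Iteration 5: join on cat_id=2 -> Comedy (id 2, parent=1, level 5).
Iteration 6: join on cat_id=1 -> Board (id 1, parent=NULL, level 6).
Iteration 7: parent is NULL; no match; recursion stops.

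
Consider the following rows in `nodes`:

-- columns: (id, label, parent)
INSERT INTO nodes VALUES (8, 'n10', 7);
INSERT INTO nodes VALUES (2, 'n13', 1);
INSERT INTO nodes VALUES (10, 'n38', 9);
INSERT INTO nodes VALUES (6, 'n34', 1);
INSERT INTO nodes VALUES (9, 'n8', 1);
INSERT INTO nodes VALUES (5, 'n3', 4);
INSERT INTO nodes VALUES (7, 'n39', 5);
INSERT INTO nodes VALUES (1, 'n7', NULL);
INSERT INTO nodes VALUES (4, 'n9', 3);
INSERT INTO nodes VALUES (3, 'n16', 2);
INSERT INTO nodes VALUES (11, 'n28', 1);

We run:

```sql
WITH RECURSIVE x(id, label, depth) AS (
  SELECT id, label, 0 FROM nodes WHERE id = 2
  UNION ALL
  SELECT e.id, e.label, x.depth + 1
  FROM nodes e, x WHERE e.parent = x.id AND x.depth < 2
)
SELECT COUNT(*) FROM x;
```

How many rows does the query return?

3

Base: id=2 (n13) at depth 0.
Iteration 1: rows with parent in {2} -> n16 (id 3, depth 1).
Iteration 2: rows with parent in {3} -> n9 (id 4, depth 2).
Iteration 3: depth < 2 fails for all current rows; recursion stops.
Total rows emitted: 3.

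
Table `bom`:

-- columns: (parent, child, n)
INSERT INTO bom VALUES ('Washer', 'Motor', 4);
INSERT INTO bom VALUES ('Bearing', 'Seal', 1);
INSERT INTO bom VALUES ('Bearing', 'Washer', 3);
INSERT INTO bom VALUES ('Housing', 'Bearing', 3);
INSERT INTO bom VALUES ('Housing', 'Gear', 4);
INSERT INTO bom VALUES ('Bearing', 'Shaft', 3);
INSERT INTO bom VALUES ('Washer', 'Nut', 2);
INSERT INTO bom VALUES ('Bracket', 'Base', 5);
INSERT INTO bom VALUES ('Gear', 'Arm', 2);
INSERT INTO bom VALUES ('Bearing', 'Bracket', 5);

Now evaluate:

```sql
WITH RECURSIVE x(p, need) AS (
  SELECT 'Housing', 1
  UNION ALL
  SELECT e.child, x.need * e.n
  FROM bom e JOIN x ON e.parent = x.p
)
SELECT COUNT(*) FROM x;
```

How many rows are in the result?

11

Base: (Housing, need=1).
Iteration 1: components of {Housing} -> Bearing = 1*3 = 3, Gear = 1*4 = 4.
Iteration 2: components of {Bearing,Gear} -> Arm = 4*2 = 8, Bracket = 3*5 = 15, Seal = 3*1 = 3, Shaft = 3*3 = 9, Washer = 3*3 = 9.
Iteration 3: components of {Arm,Bracket,Seal,Shaft,Washer} -> Base = 15*5 = 75, Motor = 9*4 = 36, Nut = 9*2 = 18.
Iteration 4: no further components; recursion stops.
Total rows emitted: 11.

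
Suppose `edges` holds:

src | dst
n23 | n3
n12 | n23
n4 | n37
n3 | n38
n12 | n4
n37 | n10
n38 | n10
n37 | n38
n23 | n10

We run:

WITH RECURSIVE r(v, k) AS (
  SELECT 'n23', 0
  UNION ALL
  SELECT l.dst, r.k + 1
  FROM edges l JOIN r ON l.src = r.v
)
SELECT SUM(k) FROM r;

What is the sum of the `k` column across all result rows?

Base: (n23, k=0).
Iteration 1: edges from {n23} -> (n10, k=1), (n3, k=1).
Iteration 2: edges from {n10,n3} -> (n38, k=2).
Iteration 3: edges from {n38} -> (n10, k=3).
Iteration 4: no outgoing edges from {n10}; recursion stops.
SUM(k) = 0 + 1 + 1 + 2 + 3 = 7.

7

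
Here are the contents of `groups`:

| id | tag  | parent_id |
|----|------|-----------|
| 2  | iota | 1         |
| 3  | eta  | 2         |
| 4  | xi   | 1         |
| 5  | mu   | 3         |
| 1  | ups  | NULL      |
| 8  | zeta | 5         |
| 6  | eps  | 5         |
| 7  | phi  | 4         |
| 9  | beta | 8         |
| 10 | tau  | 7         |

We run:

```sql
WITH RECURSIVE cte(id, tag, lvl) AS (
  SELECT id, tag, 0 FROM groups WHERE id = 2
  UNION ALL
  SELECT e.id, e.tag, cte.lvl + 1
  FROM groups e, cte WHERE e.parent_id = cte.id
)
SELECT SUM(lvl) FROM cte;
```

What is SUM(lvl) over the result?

13

Base: id=2 (iota) at lvl 0.
Iteration 1: rows with parent_id in {2} -> eta (id 3, lvl 1).
Iteration 2: rows with parent_id in {3} -> mu (id 5, lvl 2).
Iteration 3: rows with parent_id in {5} -> eps (id 6, lvl 3), zeta (id 8, lvl 3).
Iteration 4: rows with parent_id in {6,8} -> beta (id 9, lvl 4).
Iteration 5: no rows with parent_id in {9}; recursion stops.
SUM(lvl) = 0 + 1 + 2 + 3 + 3 + 4 = 13.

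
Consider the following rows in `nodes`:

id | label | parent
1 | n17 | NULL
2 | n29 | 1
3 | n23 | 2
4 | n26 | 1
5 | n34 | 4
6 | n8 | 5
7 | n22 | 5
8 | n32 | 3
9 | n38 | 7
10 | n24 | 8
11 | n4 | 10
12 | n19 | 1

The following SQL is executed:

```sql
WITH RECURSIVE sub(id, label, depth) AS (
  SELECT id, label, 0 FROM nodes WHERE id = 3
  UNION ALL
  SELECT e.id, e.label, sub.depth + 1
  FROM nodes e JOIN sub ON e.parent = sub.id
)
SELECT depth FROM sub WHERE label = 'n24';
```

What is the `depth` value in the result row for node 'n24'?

Base: id=3 (n23) at depth 0.
Iteration 1: rows with parent in {3} -> n32 (id 8, depth 1).
Iteration 2: rows with parent in {8} -> n24 (id 10, depth 2).
Iteration 3: rows with parent in {10} -> n4 (id 11, depth 3).
Iteration 4: no rows with parent in {11}; recursion stops.

2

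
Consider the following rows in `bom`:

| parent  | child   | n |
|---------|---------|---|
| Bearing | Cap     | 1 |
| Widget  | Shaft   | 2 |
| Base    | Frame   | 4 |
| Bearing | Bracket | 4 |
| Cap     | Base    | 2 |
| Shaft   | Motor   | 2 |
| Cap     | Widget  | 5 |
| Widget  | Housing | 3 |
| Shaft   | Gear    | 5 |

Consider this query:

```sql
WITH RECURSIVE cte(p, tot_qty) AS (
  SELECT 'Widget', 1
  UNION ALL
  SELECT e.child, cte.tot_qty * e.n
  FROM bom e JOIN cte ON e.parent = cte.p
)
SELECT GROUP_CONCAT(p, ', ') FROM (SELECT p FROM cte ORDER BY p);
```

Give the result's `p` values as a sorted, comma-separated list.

Base: (Widget, tot_qty=1).
Iteration 1: components of {Widget} -> Housing = 1*3 = 3, Shaft = 1*2 = 2.
Iteration 2: components of {Housing,Shaft} -> Gear = 2*5 = 10, Motor = 2*2 = 4.
Iteration 3: no further components; recursion stops.

Gear, Housing, Motor, Shaft, Widget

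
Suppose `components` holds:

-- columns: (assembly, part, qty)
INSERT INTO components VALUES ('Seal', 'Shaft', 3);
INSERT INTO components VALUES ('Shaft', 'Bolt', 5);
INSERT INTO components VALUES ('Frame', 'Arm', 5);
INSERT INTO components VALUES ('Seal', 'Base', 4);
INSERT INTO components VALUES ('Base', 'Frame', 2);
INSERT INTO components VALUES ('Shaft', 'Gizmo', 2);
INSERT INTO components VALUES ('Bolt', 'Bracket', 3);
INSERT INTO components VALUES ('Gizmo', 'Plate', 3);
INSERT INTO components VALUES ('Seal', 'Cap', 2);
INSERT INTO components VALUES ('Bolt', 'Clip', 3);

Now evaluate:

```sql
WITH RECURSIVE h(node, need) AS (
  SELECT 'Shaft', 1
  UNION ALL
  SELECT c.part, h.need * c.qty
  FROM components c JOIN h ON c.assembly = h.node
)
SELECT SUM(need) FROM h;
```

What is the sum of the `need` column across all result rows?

44

Base: (Shaft, need=1).
Iteration 1: components of {Shaft} -> Bolt = 1*5 = 5, Gizmo = 1*2 = 2.
Iteration 2: components of {Bolt,Gizmo} -> Bracket = 5*3 = 15, Clip = 5*3 = 15, Plate = 2*3 = 6.
Iteration 3: no further components; recursion stops.
SUM(need) = 1 + 2 + 5 + 6 + 15 + 15 = 44.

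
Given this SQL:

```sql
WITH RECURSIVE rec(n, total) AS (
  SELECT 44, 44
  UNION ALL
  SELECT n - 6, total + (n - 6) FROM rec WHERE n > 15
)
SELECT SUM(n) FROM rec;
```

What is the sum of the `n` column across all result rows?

174

Base: n=44, total=44.
Iteration 1: 44 > 15 holds -> n = 44 - 6 = 38, total = 44 + 38 = 82.
Iteration 2: 38 > 15 holds -> n = 38 - 6 = 32, total = 82 + 32 = 114.
Iteration 3: 32 > 15 holds -> n = 32 - 6 = 26, total = 114 + 26 = 140.
Iteration 4: 26 > 15 holds -> n = 26 - 6 = 20, total = 140 + 20 = 160.
Iteration 5: 20 > 15 holds -> n = 20 - 6 = 14, total = 160 + 14 = 174.
Iteration 6: 14 > 15 fails; recursion stops.
SUM(n) = 44 + 38 + 32 + 26 + 20 + 14 = 174.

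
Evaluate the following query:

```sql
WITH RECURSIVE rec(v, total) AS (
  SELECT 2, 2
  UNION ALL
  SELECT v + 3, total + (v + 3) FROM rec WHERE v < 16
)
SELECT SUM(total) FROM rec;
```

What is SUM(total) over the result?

Base: v=2, total=2.
Iteration 1: 2 < 16 holds -> v = 2 + 3 = 5, total = 2 + 5 = 7.
Iteration 2: 5 < 16 holds -> v = 5 + 3 = 8, total = 7 + 8 = 15.
Iteration 3: 8 < 16 holds -> v = 8 + 3 = 11, total = 15 + 11 = 26.
Iteration 4: 11 < 16 holds -> v = 11 + 3 = 14, total = 26 + 14 = 40.
Iteration 5: 14 < 16 holds -> v = 14 + 3 = 17, total = 40 + 17 = 57.
Iteration 6: 17 < 16 fails; recursion stops.
SUM(total) = 2 + 7 + 15 + 26 + 40 + 57 = 147.

147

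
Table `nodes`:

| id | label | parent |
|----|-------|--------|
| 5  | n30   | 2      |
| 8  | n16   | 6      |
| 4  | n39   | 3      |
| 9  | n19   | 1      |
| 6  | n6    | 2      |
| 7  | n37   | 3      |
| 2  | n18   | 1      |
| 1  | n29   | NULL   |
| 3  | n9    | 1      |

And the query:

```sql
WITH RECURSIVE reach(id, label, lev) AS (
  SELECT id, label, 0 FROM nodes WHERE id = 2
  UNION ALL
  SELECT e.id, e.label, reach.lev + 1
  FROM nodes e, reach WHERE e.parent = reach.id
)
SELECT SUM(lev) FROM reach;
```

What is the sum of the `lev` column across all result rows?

Base: id=2 (n18) at lev 0.
Iteration 1: rows with parent in {2} -> n30 (id 5, lev 1), n6 (id 6, lev 1).
Iteration 2: rows with parent in {5,6} -> n16 (id 8, lev 2).
Iteration 3: no rows with parent in {8}; recursion stops.
SUM(lev) = 0 + 1 + 1 + 2 = 4.

4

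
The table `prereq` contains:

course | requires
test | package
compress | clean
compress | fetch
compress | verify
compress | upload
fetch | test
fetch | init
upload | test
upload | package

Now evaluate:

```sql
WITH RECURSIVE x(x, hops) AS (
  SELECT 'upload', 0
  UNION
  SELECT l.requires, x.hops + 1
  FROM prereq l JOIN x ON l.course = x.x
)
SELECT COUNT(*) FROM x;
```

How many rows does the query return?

Base: (upload, hops=0).
Iteration 1: edges from {upload} -> (package, hops=1), (test, hops=1).
Iteration 2: edges from {package,test} -> (package, hops=2).
Iteration 3: no outgoing edges from {package}; recursion stops.
Total rows emitted: 4.

4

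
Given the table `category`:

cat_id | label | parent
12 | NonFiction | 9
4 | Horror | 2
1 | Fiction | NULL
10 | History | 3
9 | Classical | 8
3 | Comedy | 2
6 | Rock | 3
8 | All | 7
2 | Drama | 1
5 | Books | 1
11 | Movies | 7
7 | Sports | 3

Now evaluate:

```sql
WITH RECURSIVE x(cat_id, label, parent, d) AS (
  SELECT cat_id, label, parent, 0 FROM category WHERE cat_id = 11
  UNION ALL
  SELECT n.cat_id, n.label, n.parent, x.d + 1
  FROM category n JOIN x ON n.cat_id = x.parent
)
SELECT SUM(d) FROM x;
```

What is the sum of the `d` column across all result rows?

10

Base: cat_id=11 (Movies), parent=7, d 0.
Iteration 1: join on cat_id=7 -> Sports (id 7, parent=3, d 1).
Iteration 2: join on cat_id=3 -> Comedy (id 3, parent=2, d 2).
Iteration 3: join on cat_id=2 -> Drama (id 2, parent=1, d 3).
Iteration 4: join on cat_id=1 -> Fiction (id 1, parent=NULL, d 4).
Iteration 5: parent is NULL; no match; recursion stops.
SUM(d) = 0 + 1 + 2 + 3 + 4 = 10.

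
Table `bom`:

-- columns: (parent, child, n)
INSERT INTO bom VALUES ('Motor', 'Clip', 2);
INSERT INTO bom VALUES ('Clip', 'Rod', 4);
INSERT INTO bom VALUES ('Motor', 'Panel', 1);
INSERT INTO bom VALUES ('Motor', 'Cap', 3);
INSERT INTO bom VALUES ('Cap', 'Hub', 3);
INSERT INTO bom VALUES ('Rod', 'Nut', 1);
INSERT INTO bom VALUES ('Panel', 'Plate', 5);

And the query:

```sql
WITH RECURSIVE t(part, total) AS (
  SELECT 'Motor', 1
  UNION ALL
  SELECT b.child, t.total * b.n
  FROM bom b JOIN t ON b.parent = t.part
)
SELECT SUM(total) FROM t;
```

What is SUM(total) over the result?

37

Base: (Motor, total=1).
Iteration 1: components of {Motor} -> Cap = 1*3 = 3, Clip = 1*2 = 2, Panel = 1*1 = 1.
Iteration 2: components of {Cap,Clip,Panel} -> Hub = 3*3 = 9, Plate = 1*5 = 5, Rod = 2*4 = 8.
Iteration 3: components of {Hub,Plate,Rod} -> Nut = 8*1 = 8.
Iteration 4: no further components; recursion stops.
SUM(total) = 1 + 2 + 1 + 3 + 8 + 5 + 9 + 8 = 37.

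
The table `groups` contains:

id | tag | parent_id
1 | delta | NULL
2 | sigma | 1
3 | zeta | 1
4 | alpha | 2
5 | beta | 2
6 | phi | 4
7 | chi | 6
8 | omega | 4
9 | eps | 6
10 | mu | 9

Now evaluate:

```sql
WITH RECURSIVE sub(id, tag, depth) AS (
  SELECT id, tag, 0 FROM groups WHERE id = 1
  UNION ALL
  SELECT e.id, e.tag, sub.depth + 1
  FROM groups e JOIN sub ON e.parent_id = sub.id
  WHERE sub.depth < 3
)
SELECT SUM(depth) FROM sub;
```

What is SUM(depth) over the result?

Base: id=1 (delta) at depth 0.
Iteration 1: rows with parent_id in {1} -> sigma (id 2, depth 1), zeta (id 3, depth 1).
Iteration 2: rows with parent_id in {2,3} -> alpha (id 4, depth 2), beta (id 5, depth 2).
Iteration 3: rows with parent_id in {4,5} -> phi (id 6, depth 3), omega (id 8, depth 3).
Iteration 4: depth < 3 fails for all current rows; recursion stops.
SUM(depth) = 0 + 1 + 1 + 2 + 2 + 3 + 3 = 12.

12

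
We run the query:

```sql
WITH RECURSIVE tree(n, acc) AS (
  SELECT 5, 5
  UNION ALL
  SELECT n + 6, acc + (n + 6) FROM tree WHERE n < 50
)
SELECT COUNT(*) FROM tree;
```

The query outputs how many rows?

Base: n=5, acc=5.
Iteration 1: 5 < 50 holds -> n = 5 + 6 = 11, acc = 5 + 11 = 16.
Iteration 2: 11 < 50 holds -> n = 11 + 6 = 17, acc = 16 + 17 = 33.
Iteration 3: 17 < 50 holds -> n = 17 + 6 = 23, acc = 33 + 23 = 56.
Iteration 4: 23 < 50 holds -> n = 23 + 6 = 29, acc = 56 + 29 = 85.
Iteration 5: 29 < 50 holds -> n = 29 + 6 = 35, acc = 85 + 35 = 120.
Iteration 6: 35 < 50 holds -> n = 35 + 6 = 41, acc = 120 + 41 = 161.
Iteration 7: 41 < 50 holds -> n = 41 + 6 = 47, acc = 161 + 47 = 208.
Iteration 8: 47 < 50 holds -> n = 47 + 6 = 53, acc = 208 + 53 = 261.
Iteration 9: 53 < 50 fails; recursion stops.
Total rows emitted: 9.

9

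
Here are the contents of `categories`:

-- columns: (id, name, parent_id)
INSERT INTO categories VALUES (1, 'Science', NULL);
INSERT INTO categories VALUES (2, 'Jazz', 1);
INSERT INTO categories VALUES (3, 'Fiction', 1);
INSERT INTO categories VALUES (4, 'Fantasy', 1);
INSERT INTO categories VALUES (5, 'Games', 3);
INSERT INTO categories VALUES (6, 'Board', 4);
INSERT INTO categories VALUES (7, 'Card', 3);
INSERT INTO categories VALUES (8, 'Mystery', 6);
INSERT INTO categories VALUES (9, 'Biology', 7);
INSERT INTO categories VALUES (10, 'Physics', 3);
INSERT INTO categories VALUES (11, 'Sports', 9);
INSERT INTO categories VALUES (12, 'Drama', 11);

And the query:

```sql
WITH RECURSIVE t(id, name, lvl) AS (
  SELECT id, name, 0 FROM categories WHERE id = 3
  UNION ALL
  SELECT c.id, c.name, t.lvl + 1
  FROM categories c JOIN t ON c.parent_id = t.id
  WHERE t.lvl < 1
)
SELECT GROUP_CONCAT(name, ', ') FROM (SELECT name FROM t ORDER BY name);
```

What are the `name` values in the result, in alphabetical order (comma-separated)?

Card, Fiction, Games, Physics

Base: id=3 (Fiction) at lvl 0.
Iteration 1: rows with parent_id in {3} -> Games (id 5, lvl 1), Card (id 7, lvl 1), Physics (id 10, lvl 1).
Iteration 2: lvl < 1 fails for all current rows; recursion stops.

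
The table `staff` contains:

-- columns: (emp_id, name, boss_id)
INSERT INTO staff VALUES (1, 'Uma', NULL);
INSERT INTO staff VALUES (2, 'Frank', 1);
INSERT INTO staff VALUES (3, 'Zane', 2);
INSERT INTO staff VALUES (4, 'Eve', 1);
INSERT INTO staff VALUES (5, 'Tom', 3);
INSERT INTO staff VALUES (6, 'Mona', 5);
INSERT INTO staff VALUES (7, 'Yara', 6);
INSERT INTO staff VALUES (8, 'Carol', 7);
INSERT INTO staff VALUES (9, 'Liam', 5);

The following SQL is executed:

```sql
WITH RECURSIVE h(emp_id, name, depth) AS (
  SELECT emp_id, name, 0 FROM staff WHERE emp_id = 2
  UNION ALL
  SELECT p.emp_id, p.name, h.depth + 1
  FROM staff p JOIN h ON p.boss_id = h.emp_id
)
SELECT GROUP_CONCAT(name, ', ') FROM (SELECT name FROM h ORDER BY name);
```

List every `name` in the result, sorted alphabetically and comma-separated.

Base: emp_id=2 (Frank) at depth 0.
Iteration 1: rows with boss_id in {2} -> Zane (id 3, depth 1).
Iteration 2: rows with boss_id in {3} -> Tom (id 5, depth 2).
Iteration 3: rows with boss_id in {5} -> Mona (id 6, depth 3), Liam (id 9, depth 3).
Iteration 4: rows with boss_id in {6,9} -> Yara (id 7, depth 4).
Iteration 5: rows with boss_id in {7} -> Carol (id 8, depth 5).
Iteration 6: no rows with boss_id in {8}; recursion stops.

Carol, Frank, Liam, Mona, Tom, Yara, Zane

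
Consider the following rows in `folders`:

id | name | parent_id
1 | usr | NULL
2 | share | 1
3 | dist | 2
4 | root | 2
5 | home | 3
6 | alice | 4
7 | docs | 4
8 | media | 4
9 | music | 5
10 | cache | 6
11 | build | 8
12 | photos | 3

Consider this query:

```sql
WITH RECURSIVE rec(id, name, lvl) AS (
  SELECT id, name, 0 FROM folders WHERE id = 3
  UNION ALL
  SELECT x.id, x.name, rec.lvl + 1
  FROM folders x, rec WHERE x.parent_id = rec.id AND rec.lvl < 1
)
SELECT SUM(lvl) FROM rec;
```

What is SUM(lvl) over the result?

2

Base: id=3 (dist) at lvl 0.
Iteration 1: rows with parent_id in {3} -> home (id 5, lvl 1), photos (id 12, lvl 1).
Iteration 2: lvl < 1 fails for all current rows; recursion stops.
SUM(lvl) = 0 + 1 + 1 = 2.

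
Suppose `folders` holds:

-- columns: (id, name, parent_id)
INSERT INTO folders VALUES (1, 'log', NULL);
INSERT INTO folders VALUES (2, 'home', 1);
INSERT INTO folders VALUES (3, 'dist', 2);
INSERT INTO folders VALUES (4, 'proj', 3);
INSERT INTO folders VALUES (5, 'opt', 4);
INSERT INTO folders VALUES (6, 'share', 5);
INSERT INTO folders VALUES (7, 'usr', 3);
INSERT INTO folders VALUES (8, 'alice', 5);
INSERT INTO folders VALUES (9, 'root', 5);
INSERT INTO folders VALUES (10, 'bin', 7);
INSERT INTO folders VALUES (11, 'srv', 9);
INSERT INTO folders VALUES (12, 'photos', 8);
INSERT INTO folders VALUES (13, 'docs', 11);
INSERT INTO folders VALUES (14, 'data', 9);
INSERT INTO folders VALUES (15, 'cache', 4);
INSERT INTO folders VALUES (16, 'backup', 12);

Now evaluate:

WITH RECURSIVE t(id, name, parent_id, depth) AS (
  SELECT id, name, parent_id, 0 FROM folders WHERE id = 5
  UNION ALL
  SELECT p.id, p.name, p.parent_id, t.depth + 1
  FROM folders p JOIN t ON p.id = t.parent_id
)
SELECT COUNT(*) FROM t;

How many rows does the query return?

5

Base: id=5 (opt), parent_id=4, depth 0.
Iteration 1: join on id=4 -> proj (id 4, parent_id=3, depth 1).
Iteration 2: join on id=3 -> dist (id 3, parent_id=2, depth 2).
Iteration 3: join on id=2 -> home (id 2, parent_id=1, depth 3).
Iteration 4: join on id=1 -> log (id 1, parent_id=NULL, depth 4).
Iteration 5: parent_id is NULL; no match; recursion stops.
Total rows emitted: 5.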